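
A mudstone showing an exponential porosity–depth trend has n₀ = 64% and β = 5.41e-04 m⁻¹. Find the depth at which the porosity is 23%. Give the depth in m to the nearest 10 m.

Working in km (1 km = 1000 m; β in km⁻¹ = β in m⁻¹ × 1000):
Invert Athy's law: z = ln(n₀/n) / β
z = ln(0.64/0.23) / 0.541 = ln(2.783) / 0.541 = 1.0234 / 0.541 = 1.892 km

1890 m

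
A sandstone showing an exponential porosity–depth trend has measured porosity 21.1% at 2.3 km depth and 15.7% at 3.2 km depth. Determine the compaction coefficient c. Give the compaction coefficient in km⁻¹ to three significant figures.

0.328 km⁻¹

Athy: n(d) = n₀ e^(−cd) ⇒ n₁/n₂ = e^{c(d₂−d₁)} ⇒ c = ln(n₁/n₂)/(d₂−d₁)
c = ln(0.211/0.157) / (3.2 − 2.3) = ln(1.344) / 0.9 = 0.2956 / 0.9 = 0.3285 km⁻¹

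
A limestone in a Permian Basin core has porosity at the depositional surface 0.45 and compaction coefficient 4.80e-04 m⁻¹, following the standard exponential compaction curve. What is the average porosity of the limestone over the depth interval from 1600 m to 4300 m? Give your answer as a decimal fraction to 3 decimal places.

Working in km (1 km = 1000 m; k in km⁻¹ = k in m⁻¹ × 1000):
⟨n⟩ = (1/(d₂−d₁)) ∫ n₀ e^(−kd) dd = n₀·(e^(−k·d₁) − e^(−k·d₂)) / (k·(d₂−d₁))
e^(−0.48×1.6) = 0.4639; e^(−0.48×4.3) = 0.1269
⟨n⟩ = 0.45 × (0.4639 − 0.1269) / (0.48 × 2.7) = 0.45 × 0.2600 = 0.1170

0.117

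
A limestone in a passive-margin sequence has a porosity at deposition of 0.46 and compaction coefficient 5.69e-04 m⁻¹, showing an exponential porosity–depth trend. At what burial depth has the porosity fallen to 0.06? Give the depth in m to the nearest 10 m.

Working in km (1 km = 1000 m; k in km⁻¹ = k in m⁻¹ × 1000):
Invert Athy's law: d = ln(phi₀/phi) / k
d = ln(0.46/0.06) / 0.569 = ln(7.667) / 0.569 = 2.0369 / 0.569 = 3.580 km

3580 m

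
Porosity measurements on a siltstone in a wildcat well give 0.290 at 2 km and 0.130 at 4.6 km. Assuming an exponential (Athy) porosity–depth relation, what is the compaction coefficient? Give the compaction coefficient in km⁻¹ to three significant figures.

Athy: phi(z) = phi₀ e^(−βz) ⇒ phi₁/phi₂ = e^{β(z₂−z₁)} ⇒ β = ln(phi₁/phi₂)/(z₂−z₁)
β = ln(0.29/0.13) / (4.6 − 2) = ln(2.231) / 2.6 = 0.8023 / 2.6 = 0.3086 km⁻¹

0.309 km⁻¹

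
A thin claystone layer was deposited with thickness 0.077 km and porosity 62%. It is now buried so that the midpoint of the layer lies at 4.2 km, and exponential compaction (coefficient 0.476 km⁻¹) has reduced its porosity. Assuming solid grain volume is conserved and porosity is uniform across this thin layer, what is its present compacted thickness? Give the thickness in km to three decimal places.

0.032 km

Porosity at 4.2 km: n = 0.62·exp(−0.476×4.2) = 0.0840
Solid-volume conservation: h(1−n) = h₀(1−n₀) ⇒ h = h₀·(1−n₀)/(1−n)
h = 0.077 × (1 − 0.62)/(1 − 0.0840) = 0.077 × 0.4148 = 0.0319 km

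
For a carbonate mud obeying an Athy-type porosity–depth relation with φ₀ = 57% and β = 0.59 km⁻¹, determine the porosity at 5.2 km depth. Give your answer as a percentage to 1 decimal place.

2.7%

φ = φ₀·exp(−β·z) = 0.57 × exp(−0.59 × 5.2) = 0.57 × exp(−3.068)
  = 0.57 × 0.0465 = 0.0265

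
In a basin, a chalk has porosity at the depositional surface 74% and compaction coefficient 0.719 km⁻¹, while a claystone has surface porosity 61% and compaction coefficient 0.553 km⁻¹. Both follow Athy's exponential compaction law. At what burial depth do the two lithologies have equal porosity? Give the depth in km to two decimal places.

Set n₀ₐ e^(−cₐz) = n₀ᵦ e^(−cᵦz) ⇒ ln(n₀ₐ/n₀ᵦ) = (cₐ − cᵦ)·z
z = ln(0.74/0.61) / (0.719 − 0.553) = 0.1932 / 0.166 = 1.164 km

1.16 km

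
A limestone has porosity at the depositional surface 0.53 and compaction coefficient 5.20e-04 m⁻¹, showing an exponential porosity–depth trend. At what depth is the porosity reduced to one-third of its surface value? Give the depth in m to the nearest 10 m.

Working in km (1 km = 1000 m; β in km⁻¹ = β in m⁻¹ × 1000):
n/n₀ = 1/3 ⇒ exp(−β·Z) = 1/3 ⇒ Z = ln(3) / β
Z = 1.0986 / 0.52 = 2.113 km

2110 m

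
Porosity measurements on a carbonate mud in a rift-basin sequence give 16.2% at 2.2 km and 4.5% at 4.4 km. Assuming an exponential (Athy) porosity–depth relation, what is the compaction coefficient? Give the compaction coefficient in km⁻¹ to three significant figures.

Athy: φ(Z) = φ₀ e^(−cZ) ⇒ φ₁/φ₂ = e^{c(Z₂−Z₁)} ⇒ c = ln(φ₁/φ₂)/(Z₂−Z₁)
c = ln(0.162/0.045) / (4.4 − 2.2) = ln(3.6) / 2.2 = 1.2809 / 2.2 = 0.5822 km⁻¹

0.582 km⁻¹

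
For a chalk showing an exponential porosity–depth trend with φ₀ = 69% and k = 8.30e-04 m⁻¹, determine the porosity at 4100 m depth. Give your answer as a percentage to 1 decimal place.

Working in km (1 km = 1000 m; k in km⁻¹ = k in m⁻¹ × 1000):
φ = φ₀·exp(−k·z) = 0.69 × exp(−0.83 × 4.1) = 0.69 × exp(−3.403)
  = 0.69 × 0.0333 = 0.0230

2.3%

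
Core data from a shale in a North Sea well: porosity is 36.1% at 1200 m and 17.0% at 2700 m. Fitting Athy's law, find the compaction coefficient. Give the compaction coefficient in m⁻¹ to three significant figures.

0.000502 m⁻¹

Working in km (1 km = 1000 m; k in km⁻¹ = k in m⁻¹ × 1000):
Athy: n(d) = n₀ e^(−kd) ⇒ n₁/n₂ = e^{k(d₂−d₁)} ⇒ k = ln(n₁/n₂)/(d₂−d₁)
k = ln(0.361/0.17) / (2.7 − 1.2) = ln(2.124) / 1.5 = 0.7531 / 1.5 = 0.5021 km⁻¹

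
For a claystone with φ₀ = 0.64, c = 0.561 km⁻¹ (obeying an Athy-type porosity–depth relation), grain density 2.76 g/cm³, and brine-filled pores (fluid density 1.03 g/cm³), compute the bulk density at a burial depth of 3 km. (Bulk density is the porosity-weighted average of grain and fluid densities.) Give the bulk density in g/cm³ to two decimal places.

Porosity at depth: φ = 0.64·exp(−0.561×3) = 0.64×0.1858 = 0.1189
Bulk density: ρ_b = (1−φ)ρ_g + φ·ρ_f = 0.8811×2.76 + 0.1189×1.03
       = 2.432 + 0.122 = 2.554 g/cm³

2.55 g/cm³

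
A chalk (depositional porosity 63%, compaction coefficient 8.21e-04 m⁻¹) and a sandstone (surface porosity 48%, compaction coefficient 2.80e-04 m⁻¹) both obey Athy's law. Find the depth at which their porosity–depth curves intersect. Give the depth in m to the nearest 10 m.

Working in km (1 km = 1000 m; c in km⁻¹ = c in m⁻¹ × 1000):
Set phi₀ₐ e^(−cₐz) = phi₀ᵦ e^(−cᵦz) ⇒ ln(phi₀ₐ/phi₀ᵦ) = (cₐ − cᵦ)·z
z = ln(0.63/0.48) / (0.821 − 0.28) = 0.2719 / 0.541 = 0.503 km

500 m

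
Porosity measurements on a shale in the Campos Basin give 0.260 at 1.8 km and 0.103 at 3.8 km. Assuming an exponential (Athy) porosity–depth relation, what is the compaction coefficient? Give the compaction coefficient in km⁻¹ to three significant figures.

0.463 km⁻¹

Athy: n(d) = n₀ e^(−βd) ⇒ n₁/n₂ = e^{β(d₂−d₁)} ⇒ β = ln(n₁/n₂)/(d₂−d₁)
β = ln(0.26/0.103) / (3.8 − 1.8) = ln(2.524) / 2 = 0.9260 / 2 = 0.463 km⁻¹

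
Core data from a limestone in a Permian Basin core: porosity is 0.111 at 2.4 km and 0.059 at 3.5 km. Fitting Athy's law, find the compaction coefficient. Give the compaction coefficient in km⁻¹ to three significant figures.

0.575 km⁻¹

Athy: n(z) = n₀ e^(−βz) ⇒ n₁/n₂ = e^{β(z₂−z₁)} ⇒ β = ln(n₁/n₂)/(z₂−z₁)
β = ln(0.111/0.059) / (3.5 − 2.4) = ln(1.881) / 1.1 = 0.6320 / 1.1 = 0.5745 km⁻¹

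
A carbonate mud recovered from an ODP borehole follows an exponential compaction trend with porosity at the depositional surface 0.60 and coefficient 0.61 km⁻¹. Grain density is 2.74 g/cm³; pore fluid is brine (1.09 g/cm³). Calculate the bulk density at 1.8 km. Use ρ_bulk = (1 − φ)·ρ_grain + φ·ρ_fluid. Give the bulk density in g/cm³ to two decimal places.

2.41 g/cm³

Porosity at depth: φ = 0.6·exp(−0.61×1.8) = 0.6×0.3335 = 0.2001
Bulk density: ρ_b = (1−φ)ρ_g + φ·ρ_f = 0.7999×2.74 + 0.2001×1.09
       = 2.192 + 0.218 = 2.410 g/cm³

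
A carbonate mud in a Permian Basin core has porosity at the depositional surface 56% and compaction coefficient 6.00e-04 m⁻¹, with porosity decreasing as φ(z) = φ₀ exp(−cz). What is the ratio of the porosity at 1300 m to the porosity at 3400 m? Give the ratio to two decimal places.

3.53

Working in km (1 km = 1000 m; c in km⁻¹ = c in m⁻¹ × 1000):
φ(z₁)/φ(z₂) = e^(−c·z₁)/e^(−c·z₂) = e^{c(z₂−z₁)}
= exp(0.6 × 2.1) = exp(1.26) = 3.5254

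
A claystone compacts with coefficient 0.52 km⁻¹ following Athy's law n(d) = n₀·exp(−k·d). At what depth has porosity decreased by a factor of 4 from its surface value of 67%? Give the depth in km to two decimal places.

2.67 km

n/n₀ = 1/4 ⇒ exp(−k·d) = 1/4 ⇒ d = ln(4) / k
d = 1.3863 / 0.52 = 2.666 km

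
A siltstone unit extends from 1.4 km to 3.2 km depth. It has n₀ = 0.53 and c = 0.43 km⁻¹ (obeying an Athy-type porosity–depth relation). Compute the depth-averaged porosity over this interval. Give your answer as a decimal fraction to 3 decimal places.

⟨n⟩ = (1/(Z₂−Z₁)) ∫ n₀ e^(−cZ) dZ = n₀·(e^(−c·Z₁) − e^(−c·Z₂)) / (c·(Z₂−Z₁))
e^(−0.43×1.4) = 0.5477; e^(−0.43×3.2) = 0.2526
⟨n⟩ = 0.53 × (0.5477 − 0.2526) / (0.43 × 1.8) = 0.53 × 0.3813 = 0.2021

0.202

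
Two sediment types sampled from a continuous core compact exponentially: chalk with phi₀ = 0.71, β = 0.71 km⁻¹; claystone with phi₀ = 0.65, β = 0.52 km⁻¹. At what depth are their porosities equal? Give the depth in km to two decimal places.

0.46 km

Set phi₀ₐ e^(−βₐz) = phi₀ᵦ e^(−βᵦz) ⇒ ln(phi₀ₐ/phi₀ᵦ) = (βₐ − βᵦ)·z
z = ln(0.71/0.65) / (0.71 − 0.52) = 0.0883 / 0.19 = 0.465 km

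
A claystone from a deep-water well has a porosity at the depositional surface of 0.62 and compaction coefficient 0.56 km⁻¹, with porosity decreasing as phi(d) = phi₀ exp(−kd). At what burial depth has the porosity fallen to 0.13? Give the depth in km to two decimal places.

2.79 km

Invert Athy's law: d = ln(phi₀/phi) / k
d = ln(0.62/0.13) / 0.56 = ln(4.769) / 0.56 = 1.5622 / 0.56 = 2.790 km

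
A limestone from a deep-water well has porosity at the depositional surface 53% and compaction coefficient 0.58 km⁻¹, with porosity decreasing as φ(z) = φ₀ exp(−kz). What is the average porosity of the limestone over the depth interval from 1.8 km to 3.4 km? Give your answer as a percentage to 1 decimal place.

⟨φ⟩ = (1/(z₂−z₁)) ∫ φ₀ e^(−kz) dz = φ₀·(e^(−k·z₁) − e^(−k·z₂)) / (k·(z₂−z₁))
e^(−0.58×1.8) = 0.3520; e^(−0.58×3.4) = 0.1392
⟨φ⟩ = 0.53 × (0.3520 − 0.1392) / (0.58 × 1.6) = 0.53 × 0.2294 = 0.1216

12.2%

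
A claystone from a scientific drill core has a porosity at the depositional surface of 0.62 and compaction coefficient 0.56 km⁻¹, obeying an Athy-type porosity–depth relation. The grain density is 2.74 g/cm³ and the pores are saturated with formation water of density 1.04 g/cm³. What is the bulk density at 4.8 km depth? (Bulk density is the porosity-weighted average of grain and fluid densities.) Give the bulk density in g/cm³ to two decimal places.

Porosity at depth: n = 0.62·exp(−0.56×4.8) = 0.62×0.0680 = 0.0422
Bulk density: ρ_b = (1−n)ρ_g + n·ρ_f = 0.9578×2.74 + 0.0422×1.04
       = 2.624 + 0.044 = 2.668 g/cm³

2.67 g/cm³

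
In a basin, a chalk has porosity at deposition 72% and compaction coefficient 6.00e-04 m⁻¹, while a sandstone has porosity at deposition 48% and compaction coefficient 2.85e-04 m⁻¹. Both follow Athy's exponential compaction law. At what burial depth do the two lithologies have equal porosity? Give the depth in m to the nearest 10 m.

Working in km (1 km = 1000 m; k in km⁻¹ = k in m⁻¹ × 1000):
Set phi₀ₐ e^(−kₐz) = phi₀ᵦ e^(−kᵦz) ⇒ ln(phi₀ₐ/phi₀ᵦ) = (kₐ − kᵦ)·z
z = ln(0.72/0.48) / (0.6 − 0.285) = 0.4055 / 0.315 = 1.287 km

1290 m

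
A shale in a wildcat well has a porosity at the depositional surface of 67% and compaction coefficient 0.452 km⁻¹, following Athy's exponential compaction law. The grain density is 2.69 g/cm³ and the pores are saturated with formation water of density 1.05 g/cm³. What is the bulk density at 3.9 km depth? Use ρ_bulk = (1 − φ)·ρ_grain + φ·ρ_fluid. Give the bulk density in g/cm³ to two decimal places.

2.50 g/cm³

Porosity at depth: n = 0.67·exp(−0.452×3.9) = 0.67×0.1716 = 0.1149
Bulk density: ρ_b = (1−n)ρ_g + n·ρ_f = 0.8851×2.69 + 0.1149×1.05
       = 2.381 + 0.121 = 2.501 g/cm³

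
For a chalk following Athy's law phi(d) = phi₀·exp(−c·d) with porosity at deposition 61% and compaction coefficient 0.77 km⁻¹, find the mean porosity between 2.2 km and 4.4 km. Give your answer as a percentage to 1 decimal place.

5.4%

⟨phi⟩ = (1/(d₂−d₁)) ∫ phi₀ e^(−cd) dd = phi₀·(e^(−c·d₁) − e^(−c·d₂)) / (c·(d₂−d₁))
e^(−0.77×2.2) = 0.1838; e^(−0.77×4.4) = 0.0338
⟨phi⟩ = 0.61 × (0.1838 − 0.0338) / (0.77 × 2.2) = 0.61 × 0.0886 = 0.0540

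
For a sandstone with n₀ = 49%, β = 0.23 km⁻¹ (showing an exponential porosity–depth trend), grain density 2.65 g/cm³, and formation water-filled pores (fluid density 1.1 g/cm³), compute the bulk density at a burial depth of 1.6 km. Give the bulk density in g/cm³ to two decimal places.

Porosity at depth: n = 0.49·exp(−0.23×1.6) = 0.49×0.6921 = 0.3391
Bulk density: ρ_b = (1−n)ρ_g + n·ρ_f = 0.6609×2.65 + 0.3391×1.1
       = 1.751 + 0.373 = 2.124 g/cm³

2.12 g/cm³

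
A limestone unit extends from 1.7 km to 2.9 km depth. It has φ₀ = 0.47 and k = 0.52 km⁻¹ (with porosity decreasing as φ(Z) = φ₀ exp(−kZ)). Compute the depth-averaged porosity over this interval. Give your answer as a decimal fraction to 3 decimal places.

0.144

⟨φ⟩ = (1/(Z₂−Z₁)) ∫ φ₀ e^(−kZ) dZ = φ₀·(e^(−k·Z₁) − e^(−k·Z₂)) / (k·(Z₂−Z₁))
e^(−0.52×1.7) = 0.4131; e^(−0.52×2.9) = 0.2214
⟨φ⟩ = 0.47 × (0.4131 − 0.2214) / (0.52 × 1.2) = 0.47 × 0.3073 = 0.1444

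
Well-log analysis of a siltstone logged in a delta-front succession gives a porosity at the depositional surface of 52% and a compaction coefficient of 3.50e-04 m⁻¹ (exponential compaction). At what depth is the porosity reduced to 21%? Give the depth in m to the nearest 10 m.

Working in km (1 km = 1000 m; β in km⁻¹ = β in m⁻¹ × 1000):
Invert Athy's law: z = ln(n₀/n) / β
z = ln(0.52/0.21) / 0.35 = ln(2.476) / 0.35 = 0.9067 / 0.35 = 2.591 km

2590 m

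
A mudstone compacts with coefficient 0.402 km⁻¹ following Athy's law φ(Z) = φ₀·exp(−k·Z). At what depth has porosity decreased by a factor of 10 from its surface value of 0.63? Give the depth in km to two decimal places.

φ/φ₀ = 1/10 ⇒ exp(−k·Z) = 1/10 ⇒ Z = ln(10) / k
Z = 2.3026 / 0.402 = 5.728 km

5.73 km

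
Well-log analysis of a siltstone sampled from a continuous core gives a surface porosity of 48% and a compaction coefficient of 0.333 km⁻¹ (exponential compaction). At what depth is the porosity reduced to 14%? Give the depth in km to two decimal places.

Invert Athy's law: z = ln(phi₀/phi) / β
z = ln(0.48/0.14) / 0.333 = ln(3.429) / 0.333 = 1.2321 / 0.333 = 3.700 km

3.70 km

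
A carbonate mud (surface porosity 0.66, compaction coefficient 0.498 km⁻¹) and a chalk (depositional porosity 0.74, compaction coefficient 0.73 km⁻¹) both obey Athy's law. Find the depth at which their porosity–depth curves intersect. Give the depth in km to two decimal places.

0.49 km

Set phi₀ₐ e^(−kₐZ) = phi₀ᵦ e^(−kᵦZ) ⇒ ln(phi₀ₐ/phi₀ᵦ) = (kₐ − kᵦ)·Z
Z = ln(0.66/0.74) / (0.498 − 0.73) = -0.1144 / -0.232 = 0.493 km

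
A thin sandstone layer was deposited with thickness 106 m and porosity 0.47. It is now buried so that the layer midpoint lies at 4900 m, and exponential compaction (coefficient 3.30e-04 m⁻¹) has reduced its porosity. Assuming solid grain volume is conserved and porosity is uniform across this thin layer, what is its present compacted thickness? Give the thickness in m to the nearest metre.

62 m

Working in km (1 km = 1000 m; c in km⁻¹ = c in m⁻¹ × 1000):
Porosity at 4.9 km: n = 0.47·exp(−0.33×4.9) = 0.0933
Solid-volume conservation: h(1−n) = h₀(1−n₀) ⇒ h = h₀·(1−n₀)/(1−n)
h = 0.106 × (1 − 0.47)/(1 − 0.0933) = 0.106 × 0.5845 = 0.0620 km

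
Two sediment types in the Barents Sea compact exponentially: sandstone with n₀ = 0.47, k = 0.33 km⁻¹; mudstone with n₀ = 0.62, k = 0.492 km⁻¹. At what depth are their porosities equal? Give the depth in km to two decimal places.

Set n₀ₐ e^(−kₐd) = n₀ᵦ e^(−kᵦd) ⇒ ln(n₀ₐ/n₀ᵦ) = (kₐ − kᵦ)·d
d = ln(0.47/0.62) / (0.33 − 0.492) = -0.2770 / -0.162 = 1.710 km

1.71 km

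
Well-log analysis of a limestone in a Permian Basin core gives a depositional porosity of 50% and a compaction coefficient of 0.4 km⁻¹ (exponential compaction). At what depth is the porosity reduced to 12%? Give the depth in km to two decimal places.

3.57 km

Invert Athy's law: Z = ln(φ₀/φ) / c
Z = ln(0.5/0.12) / 0.4 = ln(4.167) / 0.4 = 1.4271 / 0.4 = 3.568 km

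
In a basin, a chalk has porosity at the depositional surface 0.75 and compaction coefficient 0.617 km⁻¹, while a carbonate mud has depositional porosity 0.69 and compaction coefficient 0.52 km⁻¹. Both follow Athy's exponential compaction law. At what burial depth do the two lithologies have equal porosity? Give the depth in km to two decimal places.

Set φ₀ₐ e^(−kₐZ) = φ₀ᵦ e^(−kᵦZ) ⇒ ln(φ₀ₐ/φ₀ᵦ) = (kₐ − kᵦ)·Z
Z = ln(0.75/0.69) / (0.617 − 0.52) = 0.0834 / 0.097 = 0.860 km

0.86 km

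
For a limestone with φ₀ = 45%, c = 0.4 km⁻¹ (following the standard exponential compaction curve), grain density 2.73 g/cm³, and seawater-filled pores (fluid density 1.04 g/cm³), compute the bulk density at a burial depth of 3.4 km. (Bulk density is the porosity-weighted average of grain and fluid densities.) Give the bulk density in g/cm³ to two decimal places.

2.53 g/cm³

Porosity at depth: φ = 0.45·exp(−0.4×3.4) = 0.45×0.2567 = 0.1155
Bulk density: ρ_b = (1−φ)ρ_g + φ·ρ_f = 0.8845×2.73 + 0.1155×1.04
       = 2.415 + 0.120 = 2.535 g/cm³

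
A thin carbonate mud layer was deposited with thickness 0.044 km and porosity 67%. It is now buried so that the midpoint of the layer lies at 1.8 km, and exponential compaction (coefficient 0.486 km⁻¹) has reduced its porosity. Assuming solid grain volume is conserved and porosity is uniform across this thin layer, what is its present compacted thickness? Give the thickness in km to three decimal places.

Porosity at 1.8 km: φ = 0.67·exp(−0.486×1.8) = 0.2794
Solid-volume conservation: h(1−φ) = h₀(1−φ₀) ⇒ h = h₀·(1−φ₀)/(1−φ)
h = 0.044 × (1 − 0.67)/(1 − 0.2794) = 0.044 × 0.4579 = 0.0201 km

0.020 km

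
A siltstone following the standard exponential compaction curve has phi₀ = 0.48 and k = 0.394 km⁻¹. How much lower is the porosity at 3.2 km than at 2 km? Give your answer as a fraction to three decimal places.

0.082

phi(2) = 0.48·e^(−0.394×2) = 0.2183
phi(3.2) = 0.48·e^(−0.394×3.2) = 0.1360
Δphi = 0.2183 − 0.1360 = 0.0822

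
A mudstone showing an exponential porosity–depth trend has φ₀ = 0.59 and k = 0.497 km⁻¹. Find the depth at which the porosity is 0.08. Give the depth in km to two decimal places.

4.02 km

Invert Athy's law: z = ln(φ₀/φ) / k
z = ln(0.59/0.08) / 0.497 = ln(7.375) / 0.497 = 1.9981 / 0.497 = 4.020 km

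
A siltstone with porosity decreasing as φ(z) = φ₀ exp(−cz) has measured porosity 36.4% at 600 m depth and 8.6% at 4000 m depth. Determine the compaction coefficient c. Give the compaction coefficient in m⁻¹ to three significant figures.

0.000424 m⁻¹

Working in km (1 km = 1000 m; c in km⁻¹ = c in m⁻¹ × 1000):
Athy: φ(z) = φ₀ e^(−cz) ⇒ φ₁/φ₂ = e^{c(z₂−z₁)} ⇒ c = ln(φ₁/φ₂)/(z₂−z₁)
c = ln(0.364/0.086) / (4 − 0.6) = ln(4.233) / 3.4 = 1.4428 / 3.4 = 0.4244 km⁻¹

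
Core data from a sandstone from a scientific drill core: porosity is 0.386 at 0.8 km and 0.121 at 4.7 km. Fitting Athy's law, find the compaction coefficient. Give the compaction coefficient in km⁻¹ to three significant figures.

Athy: n(d) = n₀ e^(−cd) ⇒ n₁/n₂ = e^{c(d₂−d₁)} ⇒ c = ln(n₁/n₂)/(d₂−d₁)
c = ln(0.386/0.121) / (4.7 − 0.8) = ln(3.19) / 3.9 = 1.1600 / 3.9 = 0.2974 km⁻¹

0.297 km⁻¹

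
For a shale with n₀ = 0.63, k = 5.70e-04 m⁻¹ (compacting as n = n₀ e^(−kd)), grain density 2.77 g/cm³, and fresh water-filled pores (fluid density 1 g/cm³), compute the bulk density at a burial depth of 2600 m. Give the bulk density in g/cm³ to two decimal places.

2.52 g/cm³

Working in km (1 km = 1000 m; k in km⁻¹ = k in m⁻¹ × 1000):
Porosity at depth: n = 0.63·exp(−0.57×2.6) = 0.63×0.2272 = 0.1431
Bulk density: ρ_b = (1−n)ρ_g + n·ρ_f = 0.8569×2.77 + 0.1431×1
       = 2.374 + 0.143 = 2.517 g/cm³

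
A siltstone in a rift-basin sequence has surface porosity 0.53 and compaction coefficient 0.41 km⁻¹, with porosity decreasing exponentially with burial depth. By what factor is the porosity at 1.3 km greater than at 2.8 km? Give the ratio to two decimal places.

1.85

phi(d₁)/phi(d₂) = e^(−β·d₁)/e^(−β·d₂) = e^{β(d₂−d₁)}
= exp(0.41 × 1.5) = exp(0.615) = 1.8497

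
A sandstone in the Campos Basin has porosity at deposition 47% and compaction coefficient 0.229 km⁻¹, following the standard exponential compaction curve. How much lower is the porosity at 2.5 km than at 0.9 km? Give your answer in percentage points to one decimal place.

phi(0.9) = 0.47·e^(−0.229×0.9) = 0.3825
phi(2.5) = 0.47·e^(−0.229×2.5) = 0.2651
Δphi = 0.3825 − 0.2651 = 0.1173

11.7 percentage points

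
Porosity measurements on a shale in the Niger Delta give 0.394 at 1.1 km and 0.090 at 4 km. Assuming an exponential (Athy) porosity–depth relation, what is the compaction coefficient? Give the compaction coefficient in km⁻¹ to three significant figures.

Athy: phi(Z) = phi₀ e^(−βZ) ⇒ phi₁/phi₂ = e^{β(Z₂−Z₁)} ⇒ β = ln(phi₁/phi₂)/(Z₂−Z₁)
β = ln(0.394/0.09) / (4 − 1.1) = ln(4.378) / 2.9 = 1.4765 / 2.9 = 0.5092 km⁻¹

0.509 km⁻¹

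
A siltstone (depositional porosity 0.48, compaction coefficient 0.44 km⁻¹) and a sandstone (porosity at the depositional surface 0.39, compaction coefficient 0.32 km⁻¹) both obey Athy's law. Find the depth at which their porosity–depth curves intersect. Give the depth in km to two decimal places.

Set phi₀ₐ e^(−βₐz) = phi₀ᵦ e^(−βᵦz) ⇒ ln(phi₀ₐ/phi₀ᵦ) = (βₐ − βᵦ)·z
z = ln(0.48/0.39) / (0.44 − 0.32) = 0.2076 / 0.12 = 1.730 km

1.73 km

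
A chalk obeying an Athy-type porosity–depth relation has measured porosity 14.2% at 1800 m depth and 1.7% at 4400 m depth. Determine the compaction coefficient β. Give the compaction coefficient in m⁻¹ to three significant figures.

0.000816 m⁻¹

Working in km (1 km = 1000 m; β in km⁻¹ = β in m⁻¹ × 1000):
Athy: φ(Z) = φ₀ e^(−βZ) ⇒ φ₁/φ₂ = e^{β(Z₂−Z₁)} ⇒ β = ln(φ₁/φ₂)/(Z₂−Z₁)
β = ln(0.142/0.017) / (4.4 − 1.8) = ln(8.353) / 2.6 = 2.1226 / 2.6 = 0.8164 km⁻¹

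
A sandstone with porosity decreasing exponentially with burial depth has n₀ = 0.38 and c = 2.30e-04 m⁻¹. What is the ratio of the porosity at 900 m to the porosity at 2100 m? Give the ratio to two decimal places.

Working in km (1 km = 1000 m; c in km⁻¹ = c in m⁻¹ × 1000):
n(d₁)/n(d₂) = e^(−c·d₁)/e^(−c·d₂) = e^{c(d₂−d₁)}
= exp(0.23 × 1.2) = exp(0.276) = 1.3178

1.32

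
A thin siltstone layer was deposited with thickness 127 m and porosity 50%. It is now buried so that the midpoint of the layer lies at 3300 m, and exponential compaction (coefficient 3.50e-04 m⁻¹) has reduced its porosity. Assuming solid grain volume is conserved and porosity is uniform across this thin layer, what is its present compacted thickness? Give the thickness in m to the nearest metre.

75 m

Working in km (1 km = 1000 m; β in km⁻¹ = β in m⁻¹ × 1000):
Porosity at 3.3 km: n = 0.5·exp(−0.35×3.3) = 0.1575
Solid-volume conservation: h(1−n) = h₀(1−n₀) ⇒ h = h₀·(1−n₀)/(1−n)
h = 0.127 × (1 − 0.5)/(1 − 0.1575) = 0.127 × 0.5935 = 0.0754 km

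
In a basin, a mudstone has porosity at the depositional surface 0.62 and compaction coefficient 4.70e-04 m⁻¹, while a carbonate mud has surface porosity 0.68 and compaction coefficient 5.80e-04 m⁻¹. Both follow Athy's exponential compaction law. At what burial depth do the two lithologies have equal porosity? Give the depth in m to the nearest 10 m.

Working in km (1 km = 1000 m; c in km⁻¹ = c in m⁻¹ × 1000):
Set phi₀ₐ e^(−cₐd) = phi₀ᵦ e^(−cᵦd) ⇒ ln(phi₀ₐ/phi₀ᵦ) = (cₐ − cᵦ)·d
d = ln(0.62/0.68) / (0.47 − 0.58) = -0.0924 / -0.11 = 0.840 km

840 m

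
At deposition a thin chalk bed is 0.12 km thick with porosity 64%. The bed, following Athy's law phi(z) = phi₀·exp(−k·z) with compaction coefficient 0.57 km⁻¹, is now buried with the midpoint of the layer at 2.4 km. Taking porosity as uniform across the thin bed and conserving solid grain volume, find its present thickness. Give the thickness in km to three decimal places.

Porosity at 2.4 km: phi = 0.64·exp(−0.57×2.4) = 0.1630
Solid-volume conservation: h(1−phi) = h₀(1−phi₀) ⇒ h = h₀·(1−phi₀)/(1−phi)
h = 0.12 × (1 − 0.64)/(1 − 0.1630) = 0.12 × 0.4301 = 0.0516 km

0.052 km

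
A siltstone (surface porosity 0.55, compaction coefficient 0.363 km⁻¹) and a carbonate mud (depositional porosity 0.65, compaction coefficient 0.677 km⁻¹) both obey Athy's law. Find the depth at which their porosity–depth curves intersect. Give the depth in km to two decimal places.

Set phi₀ₐ e^(−βₐd) = phi₀ᵦ e^(−βᵦd) ⇒ ln(phi₀ₐ/phi₀ᵦ) = (βₐ − βᵦ)·d
d = ln(0.55/0.65) / (0.363 − 0.677) = -0.1671 / -0.314 = 0.532 km

0.53 km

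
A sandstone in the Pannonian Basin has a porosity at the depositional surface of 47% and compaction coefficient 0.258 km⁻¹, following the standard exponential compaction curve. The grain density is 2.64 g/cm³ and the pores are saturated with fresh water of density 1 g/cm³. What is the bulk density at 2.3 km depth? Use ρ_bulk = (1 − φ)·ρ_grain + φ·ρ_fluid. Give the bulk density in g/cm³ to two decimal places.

2.21 g/cm³

Porosity at depth: n = 0.47·exp(−0.258×2.3) = 0.47×0.5524 = 0.2596
Bulk density: ρ_b = (1−n)ρ_g + n·ρ_f = 0.7404×2.64 + 0.2596×1
       = 1.955 + 0.260 = 2.214 g/cm³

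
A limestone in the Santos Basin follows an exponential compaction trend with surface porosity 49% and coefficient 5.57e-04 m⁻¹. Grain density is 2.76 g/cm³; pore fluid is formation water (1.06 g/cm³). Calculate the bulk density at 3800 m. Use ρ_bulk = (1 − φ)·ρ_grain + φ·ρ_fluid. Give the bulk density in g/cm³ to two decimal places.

Working in km (1 km = 1000 m; c in km⁻¹ = c in m⁻¹ × 1000):
Porosity at depth: phi = 0.49·exp(−0.557×3.8) = 0.49×0.1204 = 0.0590
Bulk density: ρ_b = (1−phi)ρ_g + phi·ρ_f = 0.9410×2.76 + 0.0590×1.06
       = 2.597 + 0.063 = 2.660 g/cm³

2.66 g/cm³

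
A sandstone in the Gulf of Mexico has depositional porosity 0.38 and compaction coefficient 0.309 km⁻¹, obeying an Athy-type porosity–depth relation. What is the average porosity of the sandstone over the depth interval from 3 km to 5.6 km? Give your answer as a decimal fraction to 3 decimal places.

⟨phi⟩ = (1/(d₂−d₁)) ∫ phi₀ e^(−kd) dd = phi₀·(e^(−k·d₁) − e^(−k·d₂)) / (k·(d₂−d₁))
e^(−0.309×3) = 0.3957; e^(−0.309×5.6) = 0.1772
⟨phi⟩ = 0.38 × (0.3957 − 0.1772) / (0.309 × 2.6) = 0.38 × 0.2720 = 0.1034

0.103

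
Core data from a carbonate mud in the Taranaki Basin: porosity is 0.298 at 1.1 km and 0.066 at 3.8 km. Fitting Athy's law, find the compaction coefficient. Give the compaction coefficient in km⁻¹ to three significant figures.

Athy: phi(d) = phi₀ e^(−βd) ⇒ phi₁/phi₂ = e^{β(d₂−d₁)} ⇒ β = ln(phi₁/phi₂)/(d₂−d₁)
β = ln(0.298/0.066) / (3.8 − 1.1) = ln(4.515) / 2.7 = 1.5074 / 2.7 = 0.5583 km⁻¹

0.558 km⁻¹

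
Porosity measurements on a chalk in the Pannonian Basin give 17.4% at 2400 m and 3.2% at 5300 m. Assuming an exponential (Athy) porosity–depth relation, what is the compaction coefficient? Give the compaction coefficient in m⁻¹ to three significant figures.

Working in km (1 km = 1000 m; c in km⁻¹ = c in m⁻¹ × 1000):
Athy: phi(z) = phi₀ e^(−cz) ⇒ phi₁/phi₂ = e^{c(z₂−z₁)} ⇒ c = ln(phi₁/phi₂)/(z₂−z₁)
c = ln(0.174/0.032) / (5.3 − 2.4) = ln(5.437) / 2.9 = 1.6933 / 2.9 = 0.5839 km⁻¹

0.000584 m⁻¹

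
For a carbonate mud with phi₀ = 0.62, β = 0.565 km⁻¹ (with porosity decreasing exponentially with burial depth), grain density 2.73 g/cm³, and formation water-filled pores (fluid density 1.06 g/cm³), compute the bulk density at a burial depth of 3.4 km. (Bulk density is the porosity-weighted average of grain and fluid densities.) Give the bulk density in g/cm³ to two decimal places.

2.58 g/cm³

Porosity at depth: phi = 0.62·exp(−0.565×3.4) = 0.62×0.1465 = 0.0908
Bulk density: ρ_b = (1−phi)ρ_g + phi·ρ_f = 0.9092×2.73 + 0.0908×1.06
       = 2.482 + 0.096 = 2.578 g/cm³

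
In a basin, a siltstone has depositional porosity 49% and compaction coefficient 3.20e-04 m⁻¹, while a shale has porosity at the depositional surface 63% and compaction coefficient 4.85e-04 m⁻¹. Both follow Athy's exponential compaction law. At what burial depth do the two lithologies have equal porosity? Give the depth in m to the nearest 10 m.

Working in km (1 km = 1000 m; c in km⁻¹ = c in m⁻¹ × 1000):
Set n₀ₐ e^(−cₐz) = n₀ᵦ e^(−cᵦz) ⇒ ln(n₀ₐ/n₀ᵦ) = (cₐ − cᵦ)·z
z = ln(0.49/0.63) / (0.32 − 0.485) = -0.2513 / -0.165 = 1.523 km

1520 m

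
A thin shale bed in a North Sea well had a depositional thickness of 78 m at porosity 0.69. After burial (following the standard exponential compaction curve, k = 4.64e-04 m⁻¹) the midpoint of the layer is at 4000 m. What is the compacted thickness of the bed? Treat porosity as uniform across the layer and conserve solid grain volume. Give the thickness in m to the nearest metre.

Working in km (1 km = 1000 m; k in km⁻¹ = k in m⁻¹ × 1000):
Porosity at 4 km: φ = 0.69·exp(−0.464×4) = 0.1078
Solid-volume conservation: h(1−φ) = h₀(1−φ₀) ⇒ h = h₀·(1−φ₀)/(1−φ)
h = 0.078 × (1 − 0.69)/(1 − 0.1078) = 0.078 × 0.3475 = 0.0271 km

27 m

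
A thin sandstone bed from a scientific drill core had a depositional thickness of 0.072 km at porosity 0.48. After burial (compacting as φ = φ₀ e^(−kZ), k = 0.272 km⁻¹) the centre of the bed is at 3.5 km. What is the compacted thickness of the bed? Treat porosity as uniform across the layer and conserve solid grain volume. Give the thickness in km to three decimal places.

0.046 km

Porosity at 3.5 km: φ = 0.48·exp(−0.272×3.5) = 0.1853
Solid-volume conservation: h(1−φ) = h₀(1−φ₀) ⇒ h = h₀·(1−φ₀)/(1−φ)
h = 0.072 × (1 − 0.48)/(1 − 0.1853) = 0.072 × 0.6382 = 0.0460 km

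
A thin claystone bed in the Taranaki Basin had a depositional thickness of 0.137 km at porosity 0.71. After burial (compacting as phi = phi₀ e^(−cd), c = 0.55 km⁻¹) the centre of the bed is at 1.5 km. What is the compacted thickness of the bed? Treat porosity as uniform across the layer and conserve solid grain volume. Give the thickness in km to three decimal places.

0.058 km

Porosity at 1.5 km: phi = 0.71·exp(−0.55×1.5) = 0.3111
Solid-volume conservation: h(1−phi) = h₀(1−phi₀) ⇒ h = h₀·(1−phi₀)/(1−phi)
h = 0.137 × (1 − 0.71)/(1 − 0.3111) = 0.137 × 0.4210 = 0.0577 km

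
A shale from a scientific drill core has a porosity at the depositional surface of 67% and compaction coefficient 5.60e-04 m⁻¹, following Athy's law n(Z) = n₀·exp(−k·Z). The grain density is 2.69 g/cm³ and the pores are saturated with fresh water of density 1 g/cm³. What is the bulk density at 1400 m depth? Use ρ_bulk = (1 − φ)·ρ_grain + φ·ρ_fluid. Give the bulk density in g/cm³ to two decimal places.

2.17 g/cm³

Working in km (1 km = 1000 m; k in km⁻¹ = k in m⁻¹ × 1000):
Porosity at depth: n = 0.67·exp(−0.56×1.4) = 0.67×0.4566 = 0.3059
Bulk density: ρ_b = (1−n)ρ_g + n·ρ_f = 0.6941×2.69 + 0.3059×1
       = 1.867 + 0.306 = 2.173 g/cm³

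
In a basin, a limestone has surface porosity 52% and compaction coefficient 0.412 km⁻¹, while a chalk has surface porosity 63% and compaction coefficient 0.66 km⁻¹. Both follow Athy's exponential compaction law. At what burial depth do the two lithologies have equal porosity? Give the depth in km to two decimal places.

Set n₀ₐ e^(−cₐZ) = n₀ᵦ e^(−cᵦZ) ⇒ ln(n₀ₐ/n₀ᵦ) = (cₐ − cᵦ)·Z
Z = ln(0.52/0.63) / (0.412 − 0.66) = -0.1919 / -0.248 = 0.774 km

0.77 km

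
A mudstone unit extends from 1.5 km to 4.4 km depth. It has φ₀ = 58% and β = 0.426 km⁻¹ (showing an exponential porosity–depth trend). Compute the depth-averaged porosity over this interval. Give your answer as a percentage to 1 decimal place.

⟨φ⟩ = (1/(z₂−z₁)) ∫ φ₀ e^(−βz) dz = φ₀·(e^(−β·z₁) − e^(−β·z₂)) / (β·(z₂−z₁))
e^(−0.426×1.5) = 0.5278; e^(−0.426×4.4) = 0.1534
⟨φ⟩ = 0.58 × (0.5278 − 0.1534) / (0.426 × 2.9) = 0.58 × 0.3030 = 0.1758

17.6%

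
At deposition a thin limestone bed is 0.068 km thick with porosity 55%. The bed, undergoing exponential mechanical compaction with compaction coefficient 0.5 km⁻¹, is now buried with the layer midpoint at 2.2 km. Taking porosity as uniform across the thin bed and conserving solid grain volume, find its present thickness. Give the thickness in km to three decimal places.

0.037 km

Porosity at 2.2 km: n = 0.55·exp(−0.5×2.2) = 0.1831
Solid-volume conservation: h(1−n) = h₀(1−n₀) ⇒ h = h₀·(1−n₀)/(1−n)
h = 0.068 × (1 − 0.55)/(1 − 0.1831) = 0.068 × 0.5508 = 0.0375 km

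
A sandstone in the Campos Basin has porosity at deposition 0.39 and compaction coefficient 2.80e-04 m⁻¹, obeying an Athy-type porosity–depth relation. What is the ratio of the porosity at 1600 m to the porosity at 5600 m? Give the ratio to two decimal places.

3.06

Working in km (1 km = 1000 m; k in km⁻¹ = k in m⁻¹ × 1000):
phi(d₁)/phi(d₂) = e^(−k·d₁)/e^(−k·d₂) = e^{k(d₂−d₁)}
= exp(0.28 × 4) = exp(1.12) = 3.0649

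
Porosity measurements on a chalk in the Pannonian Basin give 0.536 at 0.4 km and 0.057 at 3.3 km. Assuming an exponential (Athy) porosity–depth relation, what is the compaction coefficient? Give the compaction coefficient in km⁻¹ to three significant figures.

Athy: φ(z) = φ₀ e^(−kz) ⇒ φ₁/φ₂ = e^{k(z₂−z₁)} ⇒ k = ln(φ₁/φ₂)/(z₂−z₁)
k = ln(0.536/0.057) / (3.3 − 0.4) = ln(9.404) / 2.9 = 2.2411 / 2.9 = 0.7728 km⁻¹

0.773 km⁻¹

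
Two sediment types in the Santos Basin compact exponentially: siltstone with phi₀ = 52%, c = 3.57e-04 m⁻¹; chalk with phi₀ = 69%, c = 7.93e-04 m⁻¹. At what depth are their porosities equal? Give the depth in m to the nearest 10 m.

Working in km (1 km = 1000 m; c in km⁻¹ = c in m⁻¹ × 1000):
Set phi₀ₐ e^(−cₐd) = phi₀ᵦ e^(−cᵦd) ⇒ ln(phi₀ₐ/phi₀ᵦ) = (cₐ − cᵦ)·d
d = ln(0.52/0.69) / (0.357 − 0.793) = -0.2829 / -0.436 = 0.649 km

650 m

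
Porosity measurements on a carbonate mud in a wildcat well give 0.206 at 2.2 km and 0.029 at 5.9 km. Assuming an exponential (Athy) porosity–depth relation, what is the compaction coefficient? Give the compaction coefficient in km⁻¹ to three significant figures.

Athy: φ(z) = φ₀ e^(−kz) ⇒ φ₁/φ₂ = e^{k(z₂−z₁)} ⇒ k = ln(φ₁/φ₂)/(z₂−z₁)
k = ln(0.206/0.029) / (5.9 − 2.2) = ln(7.103) / 3.7 = 1.9606 / 3.7 = 0.5299 km⁻¹

0.530 km⁻¹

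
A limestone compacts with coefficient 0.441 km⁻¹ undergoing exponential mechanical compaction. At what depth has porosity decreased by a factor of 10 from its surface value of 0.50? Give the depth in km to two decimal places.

φ/φ₀ = 1/10 ⇒ exp(−k·d) = 1/10 ⇒ d = ln(10) / k
d = 2.3026 / 0.441 = 5.221 km

5.22 km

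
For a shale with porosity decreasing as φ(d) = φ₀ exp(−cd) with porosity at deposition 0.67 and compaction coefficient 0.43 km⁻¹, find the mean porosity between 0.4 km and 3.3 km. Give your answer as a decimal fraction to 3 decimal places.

⟨φ⟩ = (1/(d₂−d₁)) ∫ φ₀ e^(−cd) dd = φ₀·(e^(−c·d₁) − e^(−c·d₂)) / (c·(d₂−d₁))
e^(−0.43×0.4) = 0.8420; e^(−0.43×3.3) = 0.2420
⟨φ⟩ = 0.67 × (0.8420 − 0.2420) / (0.43 × 2.9) = 0.67 × 0.4812 = 0.3224

0.322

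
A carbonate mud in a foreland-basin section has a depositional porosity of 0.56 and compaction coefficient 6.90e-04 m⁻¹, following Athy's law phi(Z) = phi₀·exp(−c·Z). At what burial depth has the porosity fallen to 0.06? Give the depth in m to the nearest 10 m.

3240 m

Working in km (1 km = 1000 m; c in km⁻¹ = c in m⁻¹ × 1000):
Invert Athy's law: Z = ln(phi₀/phi) / c
Z = ln(0.56/0.06) / 0.69 = ln(9.333) / 0.69 = 2.2336 / 0.69 = 3.237 km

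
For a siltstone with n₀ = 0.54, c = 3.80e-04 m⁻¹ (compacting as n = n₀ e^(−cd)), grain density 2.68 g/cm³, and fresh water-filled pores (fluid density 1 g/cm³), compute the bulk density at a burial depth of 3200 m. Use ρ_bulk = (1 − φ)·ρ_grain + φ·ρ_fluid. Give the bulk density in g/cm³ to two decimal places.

2.41 g/cm³

Working in km (1 km = 1000 m; c in km⁻¹ = c in m⁻¹ × 1000):
Porosity at depth: n = 0.54·exp(−0.38×3.2) = 0.54×0.2964 = 0.1601
Bulk density: ρ_b = (1−n)ρ_g + n·ρ_f = 0.8399×2.68 + 0.1601×1
       = 2.251 + 0.160 = 2.411 g/cm³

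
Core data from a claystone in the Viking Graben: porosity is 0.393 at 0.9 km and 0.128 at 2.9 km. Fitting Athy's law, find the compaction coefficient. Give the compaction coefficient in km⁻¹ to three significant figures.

Athy: phi(z) = phi₀ e^(−kz) ⇒ phi₁/phi₂ = e^{k(z₂−z₁)} ⇒ k = ln(phi₁/phi₂)/(z₂−z₁)
k = ln(0.393/0.128) / (2.9 − 0.9) = ln(3.07) / 2 = 1.1218 / 2 = 0.5609 km⁻¹

0.561 km⁻¹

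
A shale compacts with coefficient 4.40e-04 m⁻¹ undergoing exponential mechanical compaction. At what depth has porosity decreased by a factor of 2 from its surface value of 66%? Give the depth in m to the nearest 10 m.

Working in km (1 km = 1000 m; k in km⁻¹ = k in m⁻¹ × 1000):
phi/phi₀ = 1/2 ⇒ exp(−k·z) = 1/2 ⇒ z = ln(2) / k
z = 0.6931 / 0.44 = 1.575 km

1580 m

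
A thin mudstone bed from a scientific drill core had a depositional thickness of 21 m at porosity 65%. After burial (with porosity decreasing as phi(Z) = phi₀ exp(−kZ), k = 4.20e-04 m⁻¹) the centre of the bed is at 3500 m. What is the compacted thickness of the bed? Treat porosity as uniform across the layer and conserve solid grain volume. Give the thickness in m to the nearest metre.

9 m

Working in km (1 km = 1000 m; k in km⁻¹ = k in m⁻¹ × 1000):
Porosity at 3.5 km: phi = 0.65·exp(−0.42×3.5) = 0.1495
Solid-volume conservation: h(1−phi) = h₀(1−phi₀) ⇒ h = h₀·(1−phi₀)/(1−phi)
h = 0.021 × (1 − 0.65)/(1 − 0.1495) = 0.021 × 0.4115 = 0.0086 km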